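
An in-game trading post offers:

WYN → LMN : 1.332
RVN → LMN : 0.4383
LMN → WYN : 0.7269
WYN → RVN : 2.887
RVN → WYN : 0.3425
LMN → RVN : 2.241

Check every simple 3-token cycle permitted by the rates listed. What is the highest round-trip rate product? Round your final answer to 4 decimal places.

LMN→RVN→WYN→LMN: 2.241 × 0.3425 × 1.332 = 1.02237
LMN→WYN→RVN→LMN: 0.7269 × 2.887 × 0.4383 = 0.91980
Maximum is LMN→RVN→WYN→LMN at 1.0224; arbitrage exists.

1.0224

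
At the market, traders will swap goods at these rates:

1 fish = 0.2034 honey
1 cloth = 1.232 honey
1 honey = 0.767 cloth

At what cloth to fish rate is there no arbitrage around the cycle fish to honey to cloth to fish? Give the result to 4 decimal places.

6.4099

Known legs of the cycle: 0.2034 × 0.767 = 0.1560078
For no arbitrage the full-cycle product must be 1, so the missing rate is 1 / 0.1560078 ≈ 6.409936.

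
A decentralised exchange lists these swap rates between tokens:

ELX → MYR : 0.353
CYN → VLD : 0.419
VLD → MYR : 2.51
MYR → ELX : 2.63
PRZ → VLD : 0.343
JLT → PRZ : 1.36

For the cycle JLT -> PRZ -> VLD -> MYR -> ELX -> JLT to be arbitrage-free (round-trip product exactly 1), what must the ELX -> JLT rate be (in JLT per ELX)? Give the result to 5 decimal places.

Known legs of the cycle: 1.36 × 0.343 × 2.51 × 2.63 = 3.079374424
For no arbitrage the full-cycle product must be 1, so the missing rate is 1 / 3.079374424 ≈ 0.3247413.

0.32474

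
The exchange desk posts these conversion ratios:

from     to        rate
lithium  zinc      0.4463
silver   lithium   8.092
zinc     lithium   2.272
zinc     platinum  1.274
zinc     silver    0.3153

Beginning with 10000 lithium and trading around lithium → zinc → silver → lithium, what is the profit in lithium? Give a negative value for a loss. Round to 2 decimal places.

10000 lithium × 0.4463 = 4463 zinc
4463 zinc × 0.3153 = 1407.1839 silver
1407.1839 silver × 8.092 = 11386.9321188 lithium
Net change: 11386.9321188 − 10000 = 1386.9321188 lithium

1386.93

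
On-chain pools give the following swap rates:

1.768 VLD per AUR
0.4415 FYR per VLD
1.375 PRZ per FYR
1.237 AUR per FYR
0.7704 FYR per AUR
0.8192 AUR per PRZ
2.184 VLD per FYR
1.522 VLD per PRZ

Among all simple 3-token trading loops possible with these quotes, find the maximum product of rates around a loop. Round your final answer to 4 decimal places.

AUR→VLD→FYR→AUR: 1.768 × 0.4415 × 1.237 = 0.96557
PRZ→VLD→FYR→PRZ: 1.522 × 0.4415 × 1.375 = 0.92395
AUR→FYR→PRZ→AUR: 0.7704 × 1.375 × 0.8192 = 0.86778
Maximum is AUR→VLD→FYR→AUR at 0.9656; no arbitrage — every cycle loses value.

0.9656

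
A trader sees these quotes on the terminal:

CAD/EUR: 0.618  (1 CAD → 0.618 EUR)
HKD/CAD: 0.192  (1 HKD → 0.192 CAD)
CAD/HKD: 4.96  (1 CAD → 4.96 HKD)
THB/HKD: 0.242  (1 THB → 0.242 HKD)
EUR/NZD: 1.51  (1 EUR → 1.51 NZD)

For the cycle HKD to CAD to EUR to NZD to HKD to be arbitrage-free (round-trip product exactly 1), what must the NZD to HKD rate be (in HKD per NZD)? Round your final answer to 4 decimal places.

Known legs of the cycle: 0.192 × 0.618 × 1.51 = 0.17917056
For no arbitrage the full-cycle product must be 1, so the missing rate is 1 / 0.17917056 ≈ 5.581274.

5.5813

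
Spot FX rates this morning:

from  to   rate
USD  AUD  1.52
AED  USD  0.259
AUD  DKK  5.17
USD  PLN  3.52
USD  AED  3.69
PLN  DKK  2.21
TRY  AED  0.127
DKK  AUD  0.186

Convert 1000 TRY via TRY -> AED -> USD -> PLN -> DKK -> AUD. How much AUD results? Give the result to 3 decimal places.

1000 TRY × 0.127 = 127 AED
127 AED × 0.259 = 32.893 USD
32.893 USD × 3.52 = 115.78336 PLN
115.78336 PLN × 2.21 = 255.8812256 DKK
255.8812256 DKK × 0.186 = 47.5939079616 AUD

47.594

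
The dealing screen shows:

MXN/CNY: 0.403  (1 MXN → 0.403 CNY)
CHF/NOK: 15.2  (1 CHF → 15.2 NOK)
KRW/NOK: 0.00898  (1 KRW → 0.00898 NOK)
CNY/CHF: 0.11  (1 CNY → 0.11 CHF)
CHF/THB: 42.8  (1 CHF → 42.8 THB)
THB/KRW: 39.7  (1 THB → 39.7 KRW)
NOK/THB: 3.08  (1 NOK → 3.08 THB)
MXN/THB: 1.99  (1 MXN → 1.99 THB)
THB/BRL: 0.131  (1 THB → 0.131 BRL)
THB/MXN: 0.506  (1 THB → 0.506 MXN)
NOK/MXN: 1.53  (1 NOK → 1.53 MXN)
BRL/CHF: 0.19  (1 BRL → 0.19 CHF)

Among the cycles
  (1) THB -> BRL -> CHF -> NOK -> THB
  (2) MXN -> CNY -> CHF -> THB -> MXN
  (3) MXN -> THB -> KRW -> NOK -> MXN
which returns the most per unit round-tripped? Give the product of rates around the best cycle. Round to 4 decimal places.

1.1653

(1) 0.131 × 0.19 × 15.2 × 3.08 = 1.16525
(2) 0.403 × 0.11 × 42.8 × 0.506 = 0.96005
(3) 1.99 × 39.7 × 0.00898 × 1.53 = 1.08545
Highest is cycle (1) at 1.1653 (>1, arbitrage).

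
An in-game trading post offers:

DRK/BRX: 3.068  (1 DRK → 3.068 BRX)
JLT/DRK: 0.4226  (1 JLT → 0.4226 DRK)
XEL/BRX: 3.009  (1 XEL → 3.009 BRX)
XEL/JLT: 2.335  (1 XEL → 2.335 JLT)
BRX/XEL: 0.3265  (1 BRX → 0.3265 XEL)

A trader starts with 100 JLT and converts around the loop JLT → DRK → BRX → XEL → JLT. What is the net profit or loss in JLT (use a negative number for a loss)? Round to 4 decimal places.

100 JLT × 0.4226 = 42.26 DRK
42.26 DRK × 3.068 = 129.65368 BRX
129.65368 BRX × 0.3265 = 42.33192652 XEL
42.33192652 XEL × 2.335 = 98.8450484242 JLT
Net change: 98.8450484242 − 100 = -1.1549515758 JLT

-1.1550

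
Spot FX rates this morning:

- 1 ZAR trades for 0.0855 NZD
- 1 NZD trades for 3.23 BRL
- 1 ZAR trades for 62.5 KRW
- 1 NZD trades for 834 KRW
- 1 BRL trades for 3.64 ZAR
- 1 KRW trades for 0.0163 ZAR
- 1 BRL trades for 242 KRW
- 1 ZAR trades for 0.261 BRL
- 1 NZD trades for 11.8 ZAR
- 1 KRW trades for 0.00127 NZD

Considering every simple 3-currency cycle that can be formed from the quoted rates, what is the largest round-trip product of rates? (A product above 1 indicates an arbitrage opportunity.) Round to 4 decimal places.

1.1623

NZD→KRW→ZAR→NZD: 834 × 0.0163 × 0.0855 = 1.16230
BRL→KRW→ZAR→BRL: 242 × 0.0163 × 0.261 = 1.02954
BRL→ZAR→NZD→BRL: 3.64 × 0.0855 × 3.23 = 1.00524
BRL→KRW→NZD→BRL: 242 × 0.00127 × 3.23 = 0.99271
NZD→ZAR→KRW→NZD: 11.8 × 62.5 × 0.00127 = 0.93663
Maximum is NZD→KRW→ZAR→NZD at 1.1623; arbitrage exists.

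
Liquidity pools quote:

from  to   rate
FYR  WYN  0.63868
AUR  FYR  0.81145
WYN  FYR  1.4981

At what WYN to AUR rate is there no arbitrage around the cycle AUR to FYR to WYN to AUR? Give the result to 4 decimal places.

1.9295

Known legs of the cycle: 0.81145 × 0.63868 = 0.518256886
For no arbitrage the full-cycle product must be 1, so the missing rate is 1 / 0.518256886 ≈ 1.929545.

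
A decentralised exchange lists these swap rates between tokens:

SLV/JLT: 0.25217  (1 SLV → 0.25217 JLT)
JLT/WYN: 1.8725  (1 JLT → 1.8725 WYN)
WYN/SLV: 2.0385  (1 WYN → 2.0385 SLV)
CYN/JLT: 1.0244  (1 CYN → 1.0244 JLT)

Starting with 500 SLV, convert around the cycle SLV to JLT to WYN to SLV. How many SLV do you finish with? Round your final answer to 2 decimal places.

500 SLV × 0.25217 = 126.085 JLT
126.085 JLT × 1.8725 = 236.0941625 WYN
236.0941625 WYN × 2.0385 = 481.27795025625 SLV

481.28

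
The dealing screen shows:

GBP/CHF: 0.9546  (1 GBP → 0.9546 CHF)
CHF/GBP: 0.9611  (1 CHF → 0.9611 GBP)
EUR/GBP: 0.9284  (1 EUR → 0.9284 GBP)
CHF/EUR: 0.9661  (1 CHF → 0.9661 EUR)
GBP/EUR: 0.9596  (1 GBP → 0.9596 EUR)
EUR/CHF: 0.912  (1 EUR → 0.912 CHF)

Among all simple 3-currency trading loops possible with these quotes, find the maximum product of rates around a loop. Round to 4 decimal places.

GBP→CHF→EUR→GBP: 0.9546 × 0.9661 × 0.9284 = 0.85621
GBP→EUR→CHF→GBP: 0.9596 × 0.912 × 0.9611 = 0.84111
Maximum is GBP→CHF→EUR→GBP at 0.8562; no arbitrage — every cycle loses value.

0.8562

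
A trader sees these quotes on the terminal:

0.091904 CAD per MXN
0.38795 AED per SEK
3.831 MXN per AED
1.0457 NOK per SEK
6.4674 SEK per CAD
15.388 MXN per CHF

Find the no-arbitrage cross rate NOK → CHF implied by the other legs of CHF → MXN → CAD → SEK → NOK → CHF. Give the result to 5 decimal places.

Known legs of the cycle: 15.388 × 0.091904 × 6.4674 × 1.0457 = 9.56430510558529536
For no arbitrage the full-cycle product must be 1, so the missing rate is 1 / 9.56430510558529536 ≈ 0.1045554.

0.10456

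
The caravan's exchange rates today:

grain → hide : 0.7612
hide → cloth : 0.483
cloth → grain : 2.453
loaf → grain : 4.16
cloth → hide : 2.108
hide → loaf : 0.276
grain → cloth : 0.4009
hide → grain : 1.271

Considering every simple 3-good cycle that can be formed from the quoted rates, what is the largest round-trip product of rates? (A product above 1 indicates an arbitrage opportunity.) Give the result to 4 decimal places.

cloth→hide→grain→cloth: 2.108 × 1.271 × 0.4009 = 1.07412
cloth→grain→hide→cloth: 2.453 × 0.7612 × 0.483 = 0.90187
loaf→grain→hide→loaf: 4.16 × 0.7612 × 0.276 = 0.87398
Maximum is cloth→hide→grain→cloth at 1.0741; arbitrage exists.

1.0741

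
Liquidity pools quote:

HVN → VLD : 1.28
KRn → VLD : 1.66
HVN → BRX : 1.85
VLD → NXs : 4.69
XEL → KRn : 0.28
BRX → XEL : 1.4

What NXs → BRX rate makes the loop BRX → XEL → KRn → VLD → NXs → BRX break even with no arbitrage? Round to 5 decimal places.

0.32767

Known legs of the cycle: 1.4 × 0.28 × 1.66 × 4.69 = 3.0518768
For no arbitrage the full-cycle product must be 1, so the missing rate is 1 / 3.0518768 ≈ 0.3276672.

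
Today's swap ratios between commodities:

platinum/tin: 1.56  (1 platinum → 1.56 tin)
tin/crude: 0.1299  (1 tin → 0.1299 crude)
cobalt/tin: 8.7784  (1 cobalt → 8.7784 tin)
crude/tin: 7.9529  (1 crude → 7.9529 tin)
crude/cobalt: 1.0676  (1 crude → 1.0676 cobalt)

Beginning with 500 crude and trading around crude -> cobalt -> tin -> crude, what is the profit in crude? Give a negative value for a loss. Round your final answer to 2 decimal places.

500 crude × 1.0676 = 533.8 cobalt
533.8 cobalt × 8.7784 = 4685.90992 tin
4685.90992 tin × 0.1299 = 608.699698608 crude
Net change: 608.699698608 − 500 = 108.699698608 crude

108.70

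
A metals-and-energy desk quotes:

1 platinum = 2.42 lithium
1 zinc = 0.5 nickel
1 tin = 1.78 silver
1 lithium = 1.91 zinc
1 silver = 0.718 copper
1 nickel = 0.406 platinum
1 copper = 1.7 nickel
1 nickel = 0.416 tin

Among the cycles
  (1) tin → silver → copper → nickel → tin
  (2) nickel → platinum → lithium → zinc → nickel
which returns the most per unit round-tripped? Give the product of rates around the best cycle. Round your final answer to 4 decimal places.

(1) 1.78 × 0.718 × 1.7 × 0.416 = 0.90383
(2) 0.406 × 2.42 × 1.91 × 0.5 = 0.93831
Highest is cycle (2) at 0.9383 (≤1, no arbitrage).

0.9383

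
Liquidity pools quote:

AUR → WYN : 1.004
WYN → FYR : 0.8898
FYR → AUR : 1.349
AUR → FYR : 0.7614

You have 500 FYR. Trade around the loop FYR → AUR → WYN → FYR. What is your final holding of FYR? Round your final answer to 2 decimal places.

602.57

500 FYR × 1.349 = 674.5 AUR
674.5 AUR × 1.004 = 677.198 WYN
677.198 WYN × 0.8898 = 602.5707804 FYR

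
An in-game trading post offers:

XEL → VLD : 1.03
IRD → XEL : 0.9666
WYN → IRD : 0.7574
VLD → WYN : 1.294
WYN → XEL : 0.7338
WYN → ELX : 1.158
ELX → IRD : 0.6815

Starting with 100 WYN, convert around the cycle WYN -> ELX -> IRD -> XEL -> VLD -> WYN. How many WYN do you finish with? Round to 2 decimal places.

100 WYN × 1.158 = 115.8 ELX
115.8 ELX × 0.6815 = 78.9177 IRD
78.9177 IRD × 0.9666 = 76.28184882 XEL
76.28184882 XEL × 1.03 = 78.5703042846 VLD
78.5703042846 VLD × 1.294 = 101.6699737442724 WYN

101.67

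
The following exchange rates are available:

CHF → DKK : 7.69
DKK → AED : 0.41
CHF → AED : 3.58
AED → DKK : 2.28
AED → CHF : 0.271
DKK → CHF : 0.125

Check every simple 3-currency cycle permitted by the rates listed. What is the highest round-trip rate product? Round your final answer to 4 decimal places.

AED→DKK→CHF→AED: 2.28 × 0.125 × 3.58 = 1.02030
AED→CHF→DKK→AED: 0.271 × 7.69 × 0.41 = 0.85444
Maximum is AED→DKK→CHF→AED at 1.0203; arbitrage exists.

1.0203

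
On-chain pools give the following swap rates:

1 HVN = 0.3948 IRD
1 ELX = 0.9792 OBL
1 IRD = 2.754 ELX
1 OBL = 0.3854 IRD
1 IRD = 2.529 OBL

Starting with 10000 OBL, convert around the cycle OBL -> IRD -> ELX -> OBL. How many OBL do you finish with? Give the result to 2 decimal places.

10393.15

10000 OBL × 0.3854 = 3854 IRD
3854 IRD × 2.754 = 10613.916 ELX
10613.916 ELX × 0.9792 = 10393.1465472 OBL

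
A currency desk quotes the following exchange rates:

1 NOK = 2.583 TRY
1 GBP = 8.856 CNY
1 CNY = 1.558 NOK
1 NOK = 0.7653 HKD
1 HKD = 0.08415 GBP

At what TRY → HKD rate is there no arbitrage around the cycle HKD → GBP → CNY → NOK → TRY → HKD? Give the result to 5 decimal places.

0.33344

Known legs of the cycle: 0.08415 × 8.856 × 1.558 × 2.583 = 2.9990491805736
For no arbitrage the full-cycle product must be 1, so the missing rate is 1 / 2.9990491805736 ≈ 0.3334390.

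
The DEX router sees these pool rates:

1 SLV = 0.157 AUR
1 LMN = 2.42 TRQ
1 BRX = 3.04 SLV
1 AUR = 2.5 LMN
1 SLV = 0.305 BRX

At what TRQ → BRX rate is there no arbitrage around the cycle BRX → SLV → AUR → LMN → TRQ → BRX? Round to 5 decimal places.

0.34632

Known legs of the cycle: 3.04 × 0.157 × 2.5 × 2.42 = 2.887544
For no arbitrage the full-cycle product must be 1, so the missing rate is 1 / 2.887544 ≈ 0.3463151.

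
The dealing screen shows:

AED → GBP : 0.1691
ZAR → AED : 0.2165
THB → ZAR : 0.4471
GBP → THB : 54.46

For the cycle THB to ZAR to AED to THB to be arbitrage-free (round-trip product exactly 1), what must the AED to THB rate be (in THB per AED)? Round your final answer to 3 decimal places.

10.331

Known legs of the cycle: 0.4471 × 0.2165 = 0.09679715
For no arbitrage the full-cycle product must be 1, so the missing rate is 1 / 0.09679715 ≈ 10.33088.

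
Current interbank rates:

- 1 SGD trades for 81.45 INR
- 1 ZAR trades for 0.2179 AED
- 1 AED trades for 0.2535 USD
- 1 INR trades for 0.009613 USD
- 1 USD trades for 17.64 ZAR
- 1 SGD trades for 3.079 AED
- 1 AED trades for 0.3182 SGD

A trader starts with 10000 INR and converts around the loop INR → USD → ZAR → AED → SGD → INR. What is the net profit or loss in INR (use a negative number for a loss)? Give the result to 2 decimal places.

-423.52

10000 INR × 0.009613 = 96.13 USD
96.13 USD × 17.64 = 1695.7332 ZAR
1695.7332 ZAR × 0.2179 = 369.50026428 AED
369.50026428 AED × 0.3182 = 117.574984093896 SGD
117.574984093896 SGD × 81.45 = 9576.4824544478292 INR
Net change: 9576.4824544478292 − 10000 = -423.5175455521708 INR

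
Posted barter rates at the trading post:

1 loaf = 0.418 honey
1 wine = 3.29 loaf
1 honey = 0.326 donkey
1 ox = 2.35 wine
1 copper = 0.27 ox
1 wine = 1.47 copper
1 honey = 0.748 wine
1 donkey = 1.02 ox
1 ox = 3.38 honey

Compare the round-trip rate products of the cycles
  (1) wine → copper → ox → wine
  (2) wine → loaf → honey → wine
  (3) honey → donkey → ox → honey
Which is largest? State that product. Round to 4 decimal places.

(1) 1.47 × 0.27 × 2.35 = 0.93272
(2) 3.29 × 0.418 × 0.748 = 1.02866
(3) 0.326 × 1.02 × 3.38 = 1.12392
Highest is cycle (3) at 1.1239 (>1, arbitrage).

1.1239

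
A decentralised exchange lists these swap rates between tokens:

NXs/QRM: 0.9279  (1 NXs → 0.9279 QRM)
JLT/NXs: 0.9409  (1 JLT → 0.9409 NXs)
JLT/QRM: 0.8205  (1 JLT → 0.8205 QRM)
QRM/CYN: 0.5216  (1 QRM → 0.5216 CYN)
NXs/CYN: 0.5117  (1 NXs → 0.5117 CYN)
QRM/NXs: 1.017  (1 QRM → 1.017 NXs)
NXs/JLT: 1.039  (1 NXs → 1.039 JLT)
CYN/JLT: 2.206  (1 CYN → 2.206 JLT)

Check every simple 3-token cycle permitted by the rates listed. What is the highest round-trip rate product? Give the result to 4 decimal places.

1.0621

NXs→CYN→JLT→NXs: 0.5117 × 2.206 × 0.9409 = 1.06210
QRM→CYN→JLT→QRM: 0.5216 × 2.206 × 0.8205 = 0.94411
NXs→JLT→QRM→NXs: 1.039 × 0.8205 × 1.017 = 0.86699
Maximum is NXs→CYN→JLT→NXs at 1.0621; arbitrage exists.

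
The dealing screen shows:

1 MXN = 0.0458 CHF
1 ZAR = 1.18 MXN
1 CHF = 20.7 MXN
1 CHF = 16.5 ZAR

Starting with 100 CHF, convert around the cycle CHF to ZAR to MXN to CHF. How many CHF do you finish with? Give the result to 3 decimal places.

100 CHF × 16.5 = 1650 ZAR
1650 ZAR × 1.18 = 1947 MXN
1947 MXN × 0.0458 = 89.1726 CHF

89.173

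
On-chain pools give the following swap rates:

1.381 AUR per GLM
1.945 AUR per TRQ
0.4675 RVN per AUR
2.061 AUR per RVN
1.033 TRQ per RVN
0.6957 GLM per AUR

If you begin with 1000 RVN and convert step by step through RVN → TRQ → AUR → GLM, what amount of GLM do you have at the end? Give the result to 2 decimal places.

1000 RVN × 1.033 = 1033 TRQ
1033 TRQ × 1.945 = 2009.185 AUR
2009.185 AUR × 0.6957 = 1397.7900045 GLM

1397.79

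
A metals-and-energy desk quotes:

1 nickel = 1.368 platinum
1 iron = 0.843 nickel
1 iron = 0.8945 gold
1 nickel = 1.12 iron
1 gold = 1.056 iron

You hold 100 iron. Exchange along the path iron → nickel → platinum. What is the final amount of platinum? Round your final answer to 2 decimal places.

100 iron × 0.843 = 84.3 nickel
84.3 nickel × 1.368 = 115.3224 platinum

115.32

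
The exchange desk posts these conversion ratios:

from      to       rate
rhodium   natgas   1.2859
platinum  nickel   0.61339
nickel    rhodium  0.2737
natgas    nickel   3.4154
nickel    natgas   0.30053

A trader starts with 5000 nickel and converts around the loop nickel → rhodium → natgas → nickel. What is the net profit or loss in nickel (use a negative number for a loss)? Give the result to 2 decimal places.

1010.26

5000 nickel × 0.2737 = 1368.5 rhodium
1368.5 rhodium × 1.2859 = 1759.75415 natgas
1759.75415 natgas × 3.4154 = 6010.26432391 nickel
Net change: 6010.26432391 − 5000 = 1010.26432391 nickel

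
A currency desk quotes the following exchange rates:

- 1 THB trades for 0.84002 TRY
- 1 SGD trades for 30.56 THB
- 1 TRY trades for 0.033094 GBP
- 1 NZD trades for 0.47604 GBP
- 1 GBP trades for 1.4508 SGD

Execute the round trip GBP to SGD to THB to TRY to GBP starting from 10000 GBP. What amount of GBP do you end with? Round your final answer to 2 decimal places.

10000 GBP × 1.4508 = 14508 SGD
14508 SGD × 30.56 = 443364.48 THB
443364.48 THB × 0.84002 = 372435.0304896 TRY
372435.0304896 TRY × 0.033094 = 12325.3648990228224 GBP

12325.36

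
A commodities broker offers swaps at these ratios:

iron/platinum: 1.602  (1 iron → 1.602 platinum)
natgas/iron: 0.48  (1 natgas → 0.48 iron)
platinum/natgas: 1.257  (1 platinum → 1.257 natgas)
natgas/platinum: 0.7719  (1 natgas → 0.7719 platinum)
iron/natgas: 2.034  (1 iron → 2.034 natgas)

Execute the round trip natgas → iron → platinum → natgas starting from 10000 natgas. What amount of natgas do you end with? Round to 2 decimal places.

9665.83

10000 natgas × 0.48 = 4800 iron
4800 iron × 1.602 = 7689.6 platinum
7689.6 platinum × 1.257 = 9665.8272 natgas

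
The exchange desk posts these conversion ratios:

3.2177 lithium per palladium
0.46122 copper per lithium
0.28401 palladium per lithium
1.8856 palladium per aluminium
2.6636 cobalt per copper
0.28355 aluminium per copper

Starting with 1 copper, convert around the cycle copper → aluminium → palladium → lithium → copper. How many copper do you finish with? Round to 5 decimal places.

0.79347

1 copper × 0.28355 = 0.28355 aluminium
0.28355 aluminium × 1.8856 = 0.53466188 palladium
0.53466188 palladium × 3.2177 = 1.720381531276 lithium
1.720381531276 lithium × 0.46122 = 0.79347436985511672 copper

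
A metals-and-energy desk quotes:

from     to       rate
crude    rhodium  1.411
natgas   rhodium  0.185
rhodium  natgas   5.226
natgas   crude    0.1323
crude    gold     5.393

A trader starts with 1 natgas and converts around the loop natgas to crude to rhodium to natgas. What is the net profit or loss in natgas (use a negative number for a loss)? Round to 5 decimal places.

1 natgas × 0.1323 = 0.1323 crude
0.1323 crude × 1.411 = 0.1866753 rhodium
0.1866753 rhodium × 5.226 = 0.9755651178 natgas
Net change: 0.9755651178 − 1 = -0.0244348822 natgas

-0.02443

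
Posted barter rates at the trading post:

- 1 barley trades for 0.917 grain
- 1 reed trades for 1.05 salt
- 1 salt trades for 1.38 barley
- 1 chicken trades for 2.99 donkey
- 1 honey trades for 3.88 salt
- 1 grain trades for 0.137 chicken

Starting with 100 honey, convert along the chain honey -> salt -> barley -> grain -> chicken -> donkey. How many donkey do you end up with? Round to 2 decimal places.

201.13

100 honey × 3.88 = 388 salt
388 salt × 1.38 = 535.44 barley
535.44 barley × 0.917 = 490.99848 grain
490.99848 grain × 0.137 = 67.26679176 chicken
67.26679176 chicken × 2.99 = 201.1277073624 donkey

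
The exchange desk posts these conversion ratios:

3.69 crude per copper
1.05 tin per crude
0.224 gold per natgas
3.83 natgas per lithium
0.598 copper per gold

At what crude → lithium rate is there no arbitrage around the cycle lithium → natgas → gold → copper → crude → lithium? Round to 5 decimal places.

0.52823

Known legs of the cycle: 3.83 × 0.224 × 0.598 × 3.69 = 1.8931034304
For no arbitrage the full-cycle product must be 1, so the missing rate is 1 / 1.8931034304 ≈ 0.5282332.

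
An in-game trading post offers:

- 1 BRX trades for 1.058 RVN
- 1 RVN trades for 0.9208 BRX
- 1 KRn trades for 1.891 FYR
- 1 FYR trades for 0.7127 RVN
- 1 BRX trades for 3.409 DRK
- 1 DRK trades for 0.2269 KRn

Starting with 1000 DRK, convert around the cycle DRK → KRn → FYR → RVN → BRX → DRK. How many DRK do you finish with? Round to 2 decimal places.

1000 DRK × 0.2269 = 226.9 KRn
226.9 KRn × 1.891 = 429.0679 FYR
429.0679 FYR × 0.7127 = 305.79669233 RVN
305.79669233 RVN × 0.9208 = 281.577594297464 BRX
281.577594297464 BRX × 3.409 = 959.898018960054776 DRK

959.90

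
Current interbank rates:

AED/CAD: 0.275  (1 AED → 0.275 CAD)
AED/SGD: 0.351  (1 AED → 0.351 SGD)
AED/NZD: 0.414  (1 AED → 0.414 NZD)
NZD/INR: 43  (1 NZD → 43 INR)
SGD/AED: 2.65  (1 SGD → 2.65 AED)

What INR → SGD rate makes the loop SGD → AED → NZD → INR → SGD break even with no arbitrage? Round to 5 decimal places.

Known legs of the cycle: 2.65 × 0.414 × 43 = 47.1753
For no arbitrage the full-cycle product must be 1, so the missing rate is 1 / 47.1753 ≈ 0.0211975.

0.02120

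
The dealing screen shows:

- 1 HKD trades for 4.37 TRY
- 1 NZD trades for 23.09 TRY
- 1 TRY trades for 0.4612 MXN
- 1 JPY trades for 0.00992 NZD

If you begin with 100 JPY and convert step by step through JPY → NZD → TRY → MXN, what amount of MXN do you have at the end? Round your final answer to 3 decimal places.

10.564

100 JPY × 0.00992 = 0.992 NZD
0.992 NZD × 23.09 = 22.90528 TRY
22.90528 TRY × 0.4612 = 10.563915136 MXN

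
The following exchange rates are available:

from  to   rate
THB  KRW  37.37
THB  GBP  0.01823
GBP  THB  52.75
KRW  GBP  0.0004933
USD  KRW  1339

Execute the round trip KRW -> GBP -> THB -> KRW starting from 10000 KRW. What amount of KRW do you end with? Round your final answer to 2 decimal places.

9724.26

10000 KRW × 0.0004933 = 4.933 GBP
4.933 GBP × 52.75 = 260.21575 THB
260.21575 THB × 37.37 = 9724.2625775 KRW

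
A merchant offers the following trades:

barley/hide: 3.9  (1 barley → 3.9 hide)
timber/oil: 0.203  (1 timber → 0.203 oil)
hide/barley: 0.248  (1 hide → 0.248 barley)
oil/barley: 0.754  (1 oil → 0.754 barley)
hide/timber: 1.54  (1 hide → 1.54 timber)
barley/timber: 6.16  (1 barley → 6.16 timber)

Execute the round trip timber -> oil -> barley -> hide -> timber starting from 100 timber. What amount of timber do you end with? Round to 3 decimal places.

100 timber × 0.203 = 20.3 oil
20.3 oil × 0.754 = 15.3062 barley
15.3062 barley × 3.9 = 59.69418 hide
59.69418 hide × 1.54 = 91.9290372 timber

91.929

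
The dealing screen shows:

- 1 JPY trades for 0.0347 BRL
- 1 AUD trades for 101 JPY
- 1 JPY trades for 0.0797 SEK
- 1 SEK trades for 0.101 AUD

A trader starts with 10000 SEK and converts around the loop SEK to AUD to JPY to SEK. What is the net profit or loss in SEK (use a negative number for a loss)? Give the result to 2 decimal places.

-1869.80

10000 SEK × 0.101 = 1010 AUD
1010 AUD × 101 = 102010 JPY
102010 JPY × 0.0797 = 8130.197 SEK
Net change: 8130.197 − 10000 = -1869.803 SEK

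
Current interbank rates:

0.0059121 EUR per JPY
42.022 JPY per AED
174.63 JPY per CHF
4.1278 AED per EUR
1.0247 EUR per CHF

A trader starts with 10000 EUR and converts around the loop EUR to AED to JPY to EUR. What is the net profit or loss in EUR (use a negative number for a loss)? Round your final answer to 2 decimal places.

10000 EUR × 4.1278 = 41278 AED
41278 AED × 42.022 = 1734584.116 JPY
1734584.116 JPY × 0.0059121 = 10255.0347522036 EUR
Net change: 10255.0347522036 − 10000 = 255.0347522036 EUR

255.03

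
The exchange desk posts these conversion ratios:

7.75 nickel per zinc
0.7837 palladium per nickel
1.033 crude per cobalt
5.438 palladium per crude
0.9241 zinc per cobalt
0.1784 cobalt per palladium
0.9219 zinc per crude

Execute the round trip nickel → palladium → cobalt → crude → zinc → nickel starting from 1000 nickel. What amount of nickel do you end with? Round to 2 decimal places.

1031.88

1000 nickel × 0.7837 = 783.7 palladium
783.7 palladium × 0.1784 = 139.81208 cobalt
139.81208 cobalt × 1.033 = 144.42587864 crude
144.42587864 crude × 0.9219 = 133.146217518216 zinc
133.146217518216 zinc × 7.75 = 1031.883185766174 nickel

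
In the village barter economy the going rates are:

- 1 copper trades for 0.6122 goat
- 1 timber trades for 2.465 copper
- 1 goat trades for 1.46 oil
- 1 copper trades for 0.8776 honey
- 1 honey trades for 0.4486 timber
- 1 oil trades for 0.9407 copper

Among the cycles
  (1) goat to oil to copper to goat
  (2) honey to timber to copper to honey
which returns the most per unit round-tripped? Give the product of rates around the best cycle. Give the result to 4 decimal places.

0.9704

(1) 1.46 × 0.9407 × 0.6122 = 0.84081
(2) 0.4486 × 2.465 × 0.8776 = 0.97045
Highest is cycle (2) at 0.9704 (≤1, no arbitrage).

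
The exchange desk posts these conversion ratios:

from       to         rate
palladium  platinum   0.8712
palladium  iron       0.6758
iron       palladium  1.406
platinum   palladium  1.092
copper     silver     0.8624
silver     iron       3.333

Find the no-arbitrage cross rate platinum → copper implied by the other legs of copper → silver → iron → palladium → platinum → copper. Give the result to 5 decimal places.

0.28402

Known legs of the cycle: 0.8624 × 3.333 × 1.406 × 0.8712 = 3.52084777761024
For no arbitrage the full-cycle product must be 1, so the missing rate is 1 / 3.52084777761024 ≈ 0.2840225.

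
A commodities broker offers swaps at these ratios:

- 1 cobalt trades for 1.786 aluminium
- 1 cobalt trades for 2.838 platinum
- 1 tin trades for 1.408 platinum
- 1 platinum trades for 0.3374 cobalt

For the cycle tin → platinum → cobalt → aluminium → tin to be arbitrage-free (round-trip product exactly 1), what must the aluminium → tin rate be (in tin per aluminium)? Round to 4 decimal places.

1.1786

Known legs of the cycle: 1.408 × 0.3374 × 1.786 = 0.8484557312
For no arbitrage the full-cycle product must be 1, so the missing rate is 1 / 0.8484557312 ≈ 1.178612.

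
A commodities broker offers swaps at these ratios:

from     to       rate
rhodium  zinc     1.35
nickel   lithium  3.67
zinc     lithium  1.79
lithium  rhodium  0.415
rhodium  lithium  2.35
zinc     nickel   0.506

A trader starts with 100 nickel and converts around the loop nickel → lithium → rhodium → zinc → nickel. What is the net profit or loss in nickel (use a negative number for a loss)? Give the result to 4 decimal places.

100 nickel × 3.67 = 367 lithium
367 lithium × 0.415 = 152.305 rhodium
152.305 rhodium × 1.35 = 205.61175 zinc
205.61175 zinc × 0.506 = 104.0395455 nickel
Net change: 104.0395455 − 100 = 4.0395455 nickel

4.0395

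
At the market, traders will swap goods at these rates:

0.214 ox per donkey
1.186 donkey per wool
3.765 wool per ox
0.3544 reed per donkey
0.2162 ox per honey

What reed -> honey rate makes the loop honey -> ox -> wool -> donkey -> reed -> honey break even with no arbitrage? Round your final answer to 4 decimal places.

2.9228

Known legs of the cycle: 0.2162 × 3.765 × 1.186 × 0.3544 = 0.3421362353712
For no arbitrage the full-cycle product must be 1, so the missing rate is 1 / 0.3421362353712 ≈ 2.922812.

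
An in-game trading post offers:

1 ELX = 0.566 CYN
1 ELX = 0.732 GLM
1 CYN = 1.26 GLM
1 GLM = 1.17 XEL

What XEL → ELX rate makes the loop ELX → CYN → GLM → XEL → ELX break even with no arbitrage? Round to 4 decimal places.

Known legs of the cycle: 0.566 × 1.26 × 1.17 = 0.8343972
For no arbitrage the full-cycle product must be 1, so the missing rate is 1 / 0.8343972 ≈ 1.198470.

1.1985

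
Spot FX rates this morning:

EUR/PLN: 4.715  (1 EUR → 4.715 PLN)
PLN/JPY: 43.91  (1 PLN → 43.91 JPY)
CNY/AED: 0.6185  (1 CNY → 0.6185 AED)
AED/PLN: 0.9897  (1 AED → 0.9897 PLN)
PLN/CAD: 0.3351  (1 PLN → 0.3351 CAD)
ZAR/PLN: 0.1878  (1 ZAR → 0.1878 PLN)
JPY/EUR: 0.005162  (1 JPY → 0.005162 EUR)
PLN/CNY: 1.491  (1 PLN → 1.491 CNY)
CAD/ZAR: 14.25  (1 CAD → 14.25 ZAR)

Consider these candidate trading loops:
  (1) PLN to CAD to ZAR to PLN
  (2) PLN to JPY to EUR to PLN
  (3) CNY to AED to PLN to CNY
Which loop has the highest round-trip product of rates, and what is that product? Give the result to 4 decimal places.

(1) 0.3351 × 14.25 × 0.1878 = 0.89678
(2) 43.91 × 0.005162 × 4.715 = 1.06872
(3) 0.6185 × 0.9897 × 1.491 = 0.91269
Highest is cycle (2) at 1.0687 (>1, arbitrage).

1.0687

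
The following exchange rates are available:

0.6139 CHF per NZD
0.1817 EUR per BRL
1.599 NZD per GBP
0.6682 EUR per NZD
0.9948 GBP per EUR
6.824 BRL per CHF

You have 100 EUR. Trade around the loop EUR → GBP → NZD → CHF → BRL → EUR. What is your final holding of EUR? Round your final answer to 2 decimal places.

100 EUR × 0.9948 = 99.48 GBP
99.48 GBP × 1.599 = 159.06852 NZD
159.06852 NZD × 0.6139 = 97.652164428 CHF
97.652164428 CHF × 6.824 = 666.378370056672 BRL
666.378370056672 BRL × 0.1817 = 121.0809498392973024 EUR

121.08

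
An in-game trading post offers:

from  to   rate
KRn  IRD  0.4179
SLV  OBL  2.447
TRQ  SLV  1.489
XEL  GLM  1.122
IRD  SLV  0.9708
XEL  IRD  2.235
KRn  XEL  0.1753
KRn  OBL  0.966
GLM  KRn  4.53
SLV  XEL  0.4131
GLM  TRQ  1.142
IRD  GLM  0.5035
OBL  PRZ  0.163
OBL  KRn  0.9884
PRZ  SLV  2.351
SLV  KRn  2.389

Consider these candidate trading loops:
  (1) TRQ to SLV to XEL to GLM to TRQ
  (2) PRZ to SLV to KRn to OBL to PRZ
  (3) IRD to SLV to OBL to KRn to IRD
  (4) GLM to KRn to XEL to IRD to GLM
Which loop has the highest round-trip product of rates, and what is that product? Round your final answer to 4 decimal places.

(1) 1.489 × 0.4131 × 1.122 × 1.142 = 0.78815
(2) 2.351 × 2.389 × 0.966 × 0.163 = 0.88437
(3) 0.9708 × 2.447 × 0.9884 × 0.4179 = 0.98123
(4) 4.53 × 0.1753 × 2.235 × 0.5035 = 0.89363
Highest is cycle (3) at 0.9812 (≤1, no arbitrage).

0.9812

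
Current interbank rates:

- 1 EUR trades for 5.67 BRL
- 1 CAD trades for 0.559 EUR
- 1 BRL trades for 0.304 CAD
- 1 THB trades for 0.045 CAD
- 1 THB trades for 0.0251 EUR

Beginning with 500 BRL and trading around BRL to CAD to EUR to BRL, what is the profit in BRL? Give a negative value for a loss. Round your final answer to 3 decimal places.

500 BRL × 0.304 = 152 CAD
152 CAD × 0.559 = 84.968 EUR
84.968 EUR × 5.67 = 481.76856 BRL
Net change: 481.76856 − 500 = -18.23144 BRL

-18.231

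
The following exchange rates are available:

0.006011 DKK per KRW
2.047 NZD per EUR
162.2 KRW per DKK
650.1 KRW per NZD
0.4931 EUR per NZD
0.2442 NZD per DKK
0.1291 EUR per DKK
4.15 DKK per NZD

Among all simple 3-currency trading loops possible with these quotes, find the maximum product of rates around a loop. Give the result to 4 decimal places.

NZD→DKK→EUR→NZD: 4.15 × 0.1291 × 2.047 = 1.09671
NZD→KRW→DKK→NZD: 650.1 × 0.006011 × 0.2442 = 0.95427
Maximum is NZD→DKK→EUR→NZD at 1.0967; arbitrage exists.

1.0967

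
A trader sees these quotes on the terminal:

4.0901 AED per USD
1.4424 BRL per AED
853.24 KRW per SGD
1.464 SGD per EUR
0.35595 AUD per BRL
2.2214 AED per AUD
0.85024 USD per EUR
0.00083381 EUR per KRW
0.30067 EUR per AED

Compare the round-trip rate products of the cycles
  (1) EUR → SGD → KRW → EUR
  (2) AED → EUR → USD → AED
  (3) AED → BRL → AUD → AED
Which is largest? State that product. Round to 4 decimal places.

1.1405

(1) 1.464 × 853.24 × 0.00083381 = 1.04155
(2) 0.30067 × 0.85024 × 4.0901 = 1.04560
(3) 1.4424 × 0.35595 × 2.2214 = 1.14052
Highest is cycle (3) at 1.1405 (>1, arbitrage).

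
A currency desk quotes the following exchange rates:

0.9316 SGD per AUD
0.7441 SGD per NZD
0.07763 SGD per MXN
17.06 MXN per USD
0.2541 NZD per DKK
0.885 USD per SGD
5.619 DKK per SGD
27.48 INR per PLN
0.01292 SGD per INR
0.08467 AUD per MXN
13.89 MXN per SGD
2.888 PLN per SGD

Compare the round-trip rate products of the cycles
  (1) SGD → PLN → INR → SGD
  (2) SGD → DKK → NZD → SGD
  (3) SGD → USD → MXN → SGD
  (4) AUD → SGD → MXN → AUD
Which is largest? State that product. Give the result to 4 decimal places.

(1) 2.888 × 27.48 × 0.01292 = 1.02536
(2) 5.619 × 0.2541 × 0.7441 = 1.06242
(3) 0.885 × 17.06 × 0.07763 = 1.17207
(4) 0.9316 × 13.89 × 0.08467 = 1.09562
Highest is cycle (3) at 1.1721 (>1, arbitrage).

1.1721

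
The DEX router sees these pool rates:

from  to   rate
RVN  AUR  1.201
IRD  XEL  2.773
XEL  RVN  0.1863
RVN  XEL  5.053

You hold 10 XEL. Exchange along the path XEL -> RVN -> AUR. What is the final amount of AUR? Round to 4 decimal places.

10 XEL × 0.1863 = 1.863 RVN
1.863 RVN × 1.201 = 2.237463 AUR

2.2375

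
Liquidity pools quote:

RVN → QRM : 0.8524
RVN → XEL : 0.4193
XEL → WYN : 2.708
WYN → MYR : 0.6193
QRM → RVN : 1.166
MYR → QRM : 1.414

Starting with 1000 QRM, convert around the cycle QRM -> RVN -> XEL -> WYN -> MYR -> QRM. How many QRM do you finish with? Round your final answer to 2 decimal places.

1159.37

1000 QRM × 1.166 = 1166 RVN
1166 RVN × 0.4193 = 488.9038 XEL
488.9038 XEL × 2.708 = 1323.9514904 WYN
1323.9514904 WYN × 0.6193 = 819.92315800472 MYR
819.92315800472 MYR × 1.414 = 1159.37134541867408 QRM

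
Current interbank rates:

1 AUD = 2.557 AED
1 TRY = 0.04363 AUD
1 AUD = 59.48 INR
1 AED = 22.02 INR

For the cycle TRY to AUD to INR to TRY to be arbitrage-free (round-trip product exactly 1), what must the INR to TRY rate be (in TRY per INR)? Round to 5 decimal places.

Known legs of the cycle: 0.04363 × 59.48 = 2.5951124
For no arbitrage the full-cycle product must be 1, so the missing rate is 1 / 2.5951124 ≈ 0.3853398.

0.38534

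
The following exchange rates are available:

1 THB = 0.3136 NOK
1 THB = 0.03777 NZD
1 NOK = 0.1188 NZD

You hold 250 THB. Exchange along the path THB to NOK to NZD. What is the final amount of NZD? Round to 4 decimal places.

9.3139

250 THB × 0.3136 = 78.4 NOK
78.4 NOK × 0.1188 = 9.31392 NZD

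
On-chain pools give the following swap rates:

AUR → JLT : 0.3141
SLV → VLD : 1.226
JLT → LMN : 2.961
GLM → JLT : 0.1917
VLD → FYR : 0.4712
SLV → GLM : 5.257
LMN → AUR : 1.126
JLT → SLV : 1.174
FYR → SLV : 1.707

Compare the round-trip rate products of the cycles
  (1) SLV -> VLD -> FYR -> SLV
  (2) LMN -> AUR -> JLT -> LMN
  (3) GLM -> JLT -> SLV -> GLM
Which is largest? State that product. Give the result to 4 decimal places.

1.1831

(1) 1.226 × 0.4712 × 1.707 = 0.98612
(2) 1.126 × 0.3141 × 2.961 = 1.04724
(3) 0.1917 × 1.174 × 5.257 = 1.18312
Highest is cycle (3) at 1.1831 (>1, arbitrage).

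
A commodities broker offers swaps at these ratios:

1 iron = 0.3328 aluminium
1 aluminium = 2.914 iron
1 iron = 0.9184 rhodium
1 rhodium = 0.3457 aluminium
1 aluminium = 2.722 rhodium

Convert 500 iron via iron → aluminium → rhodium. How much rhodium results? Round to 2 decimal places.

500 iron × 0.3328 = 166.4 aluminium
166.4 aluminium × 2.722 = 452.9408 rhodium

452.94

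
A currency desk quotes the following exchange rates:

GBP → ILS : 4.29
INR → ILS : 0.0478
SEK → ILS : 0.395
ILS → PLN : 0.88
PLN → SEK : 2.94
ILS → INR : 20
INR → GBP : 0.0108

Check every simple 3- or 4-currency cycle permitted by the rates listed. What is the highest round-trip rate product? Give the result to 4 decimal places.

1.0219

SEK→ILS→PLN→SEK: 0.395 × 0.88 × 2.94 = 1.02194
GBP→ILS→INR→GBP: 4.29 × 20 × 0.0108 = 0.92664
Maximum is SEK→ILS→PLN→SEK at 1.0219; arbitrage exists.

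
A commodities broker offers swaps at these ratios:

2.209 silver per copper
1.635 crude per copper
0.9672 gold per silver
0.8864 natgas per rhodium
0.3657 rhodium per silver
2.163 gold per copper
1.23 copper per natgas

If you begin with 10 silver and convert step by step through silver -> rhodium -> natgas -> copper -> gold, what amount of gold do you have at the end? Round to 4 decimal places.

10 silver × 0.3657 = 3.657 rhodium
3.657 rhodium × 0.8864 = 3.2415648 natgas
3.2415648 natgas × 1.23 = 3.987124704 copper
3.987124704 copper × 2.163 = 8.624150734752 gold

8.6242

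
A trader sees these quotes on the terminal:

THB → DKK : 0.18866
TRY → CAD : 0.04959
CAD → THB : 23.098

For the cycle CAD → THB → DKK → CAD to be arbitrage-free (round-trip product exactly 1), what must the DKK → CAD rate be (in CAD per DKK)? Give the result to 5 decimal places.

Known legs of the cycle: 23.098 × 0.18866 = 4.35766868
For no arbitrage the full-cycle product must be 1, so the missing rate is 1 / 4.35766868 ≈ 0.2294805.

0.22948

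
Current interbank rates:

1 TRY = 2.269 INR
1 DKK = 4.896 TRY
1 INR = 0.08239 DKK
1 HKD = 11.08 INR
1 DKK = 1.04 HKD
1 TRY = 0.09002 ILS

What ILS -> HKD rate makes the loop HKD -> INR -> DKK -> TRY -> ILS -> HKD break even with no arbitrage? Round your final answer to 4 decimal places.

2.4855

Known legs of the cycle: 11.08 × 0.08239 × 4.896 × 0.09002 = 0.402341361295104
For no arbitrage the full-cycle product must be 1, so the missing rate is 1 / 0.402341361295104 ≈ 2.485452.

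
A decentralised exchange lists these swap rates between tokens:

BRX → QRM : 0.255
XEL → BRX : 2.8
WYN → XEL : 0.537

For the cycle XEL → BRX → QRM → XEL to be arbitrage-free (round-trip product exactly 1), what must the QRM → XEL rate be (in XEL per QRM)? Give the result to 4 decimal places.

Known legs of the cycle: 2.8 × 0.255 = 0.714
For no arbitrage the full-cycle product must be 1, so the missing rate is 1 / 0.714 ≈ 1.400560.

1.4006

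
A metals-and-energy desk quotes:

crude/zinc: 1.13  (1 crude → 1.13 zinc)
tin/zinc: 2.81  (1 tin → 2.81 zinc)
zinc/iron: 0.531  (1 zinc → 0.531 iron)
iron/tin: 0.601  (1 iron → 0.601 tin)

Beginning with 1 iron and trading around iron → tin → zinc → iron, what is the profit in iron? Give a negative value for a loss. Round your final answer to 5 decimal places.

1 iron × 0.601 = 0.601 tin
0.601 tin × 2.81 = 1.68881 zinc
1.68881 zinc × 0.531 = 0.89675811 iron
Net change: 0.89675811 − 1 = -0.10324189 iron

-0.10324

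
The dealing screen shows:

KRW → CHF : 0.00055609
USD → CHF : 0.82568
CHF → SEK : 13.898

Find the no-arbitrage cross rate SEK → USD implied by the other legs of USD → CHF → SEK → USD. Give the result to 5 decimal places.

0.08714

Known legs of the cycle: 0.82568 × 13.898 = 11.47530064
For no arbitrage the full-cycle product must be 1, so the missing rate is 1 / 11.47530064 ≈ 0.0871437.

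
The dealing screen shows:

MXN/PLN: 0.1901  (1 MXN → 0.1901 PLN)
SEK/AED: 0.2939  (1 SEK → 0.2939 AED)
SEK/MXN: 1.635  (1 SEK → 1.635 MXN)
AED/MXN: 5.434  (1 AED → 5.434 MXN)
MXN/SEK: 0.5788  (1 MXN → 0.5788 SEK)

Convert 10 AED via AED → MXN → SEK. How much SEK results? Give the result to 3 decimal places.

31.452

10 AED × 5.434 = 54.34 MXN
54.34 MXN × 0.5788 = 31.451992 SEK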